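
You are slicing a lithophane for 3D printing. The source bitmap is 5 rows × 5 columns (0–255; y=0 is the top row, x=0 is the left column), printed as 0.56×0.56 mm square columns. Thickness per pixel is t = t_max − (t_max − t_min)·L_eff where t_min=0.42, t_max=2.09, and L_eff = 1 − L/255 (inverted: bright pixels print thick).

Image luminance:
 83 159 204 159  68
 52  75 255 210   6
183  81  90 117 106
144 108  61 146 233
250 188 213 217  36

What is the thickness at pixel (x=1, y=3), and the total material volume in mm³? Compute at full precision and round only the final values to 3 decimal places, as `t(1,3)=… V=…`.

t(1,3)=1.127 V=10.366

span = t_max - t_min = 2.09 - 0.42 = 1.670
L(1,3) = 108, L_eff = 1 - 108/255 = 0.576471 (inverted)
t(1,3) = 2.09 - 1.670·0.576471 = 1.127
Σt over all 5·5 pixels = 140483/4250 ≈ 33.0548235
V = pitch²·Σt = 0.56²·140483/4250 = 10.366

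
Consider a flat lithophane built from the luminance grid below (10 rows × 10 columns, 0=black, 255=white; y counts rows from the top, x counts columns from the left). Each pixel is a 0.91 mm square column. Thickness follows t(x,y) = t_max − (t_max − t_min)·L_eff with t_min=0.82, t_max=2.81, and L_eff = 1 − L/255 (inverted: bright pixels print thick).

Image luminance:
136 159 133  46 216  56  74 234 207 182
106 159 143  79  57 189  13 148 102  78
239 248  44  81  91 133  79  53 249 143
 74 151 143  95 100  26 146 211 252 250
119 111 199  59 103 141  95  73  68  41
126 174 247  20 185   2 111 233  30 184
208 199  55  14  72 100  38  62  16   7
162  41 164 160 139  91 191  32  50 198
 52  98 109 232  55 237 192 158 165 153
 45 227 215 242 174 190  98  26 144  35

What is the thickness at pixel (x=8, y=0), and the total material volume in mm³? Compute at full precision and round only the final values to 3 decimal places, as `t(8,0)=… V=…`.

span = t_max - t_min = 2.81 - 0.82 = 1.990
L(8,0) = 207, L_eff = 1 - 207/255 = 0.188235 (inverted)
t(8,0) = 2.81 - 1.990·0.188235 = 2.435
Σt over all 10·10 pixels = 381409/2125 ≈ 179.4865882
V = pitch²·Σt = 0.91²·381409/2125 = 148.633

t(8,0)=2.435 V=148.633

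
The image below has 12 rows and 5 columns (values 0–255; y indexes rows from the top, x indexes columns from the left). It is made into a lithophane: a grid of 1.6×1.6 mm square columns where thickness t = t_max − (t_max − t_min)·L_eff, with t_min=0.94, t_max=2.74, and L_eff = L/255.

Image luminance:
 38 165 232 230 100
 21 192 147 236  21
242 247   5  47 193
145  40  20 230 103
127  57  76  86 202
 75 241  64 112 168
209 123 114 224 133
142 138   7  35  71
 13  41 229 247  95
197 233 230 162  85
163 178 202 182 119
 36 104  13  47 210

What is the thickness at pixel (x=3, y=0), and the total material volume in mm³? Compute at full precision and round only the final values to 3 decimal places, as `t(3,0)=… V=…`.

span = t_max - t_min = 2.74 - 0.94 = 1.800
L(3,0) = 230, L_eff = 230/255 = 0.901961
t(3,0) = 2.74 - 1.800·0.901961 = 1.116
Σt over all 12·5 pixels = 46338/425 ≈ 109.0305882
V = pitch²·Σt = 1.6²·46338/425 = 279.118

t(3,0)=1.116 V=279.118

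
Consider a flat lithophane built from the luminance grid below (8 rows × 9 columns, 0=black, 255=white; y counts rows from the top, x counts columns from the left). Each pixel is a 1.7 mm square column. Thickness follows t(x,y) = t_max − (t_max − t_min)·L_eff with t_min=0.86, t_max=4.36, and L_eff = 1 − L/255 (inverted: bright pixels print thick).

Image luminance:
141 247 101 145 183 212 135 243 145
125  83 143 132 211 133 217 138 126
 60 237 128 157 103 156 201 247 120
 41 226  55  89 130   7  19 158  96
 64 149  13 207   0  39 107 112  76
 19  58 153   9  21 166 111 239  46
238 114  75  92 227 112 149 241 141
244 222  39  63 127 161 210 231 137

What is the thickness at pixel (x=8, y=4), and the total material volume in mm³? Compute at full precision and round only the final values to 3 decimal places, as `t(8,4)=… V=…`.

span = t_max - t_min = 4.36 - 0.86 = 3.500
L(8,4) = 76, L_eff = 1 - 76/255 = 0.701961 (inverted)
t(8,4) = 4.36 - 3.500·0.701961 = 1.903
Σt over all 8·9 pixels = 245233/1275 ≈ 192.3396078
V = pitch²·Σt = 1.7²·245233/1275 = 555.861

t(8,4)=1.903 V=555.861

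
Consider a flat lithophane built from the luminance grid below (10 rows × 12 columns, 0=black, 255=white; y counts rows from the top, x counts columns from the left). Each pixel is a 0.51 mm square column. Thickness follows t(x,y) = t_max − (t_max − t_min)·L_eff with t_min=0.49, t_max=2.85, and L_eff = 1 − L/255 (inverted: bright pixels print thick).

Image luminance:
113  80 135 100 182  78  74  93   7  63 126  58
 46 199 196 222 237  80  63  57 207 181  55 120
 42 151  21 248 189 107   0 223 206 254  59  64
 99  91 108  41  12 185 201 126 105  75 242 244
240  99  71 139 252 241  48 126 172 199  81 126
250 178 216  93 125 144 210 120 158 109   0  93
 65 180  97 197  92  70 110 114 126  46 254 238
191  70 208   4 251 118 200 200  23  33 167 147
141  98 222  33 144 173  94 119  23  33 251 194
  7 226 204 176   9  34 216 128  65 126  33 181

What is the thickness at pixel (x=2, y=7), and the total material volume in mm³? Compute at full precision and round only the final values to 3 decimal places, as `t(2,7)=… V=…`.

t(2,7)=2.415 V=52.572

span = t_max - t_min = 2.85 - 0.49 = 2.360
L(2,7) = 208, L_eff = 1 - 208/255 = 0.184314 (inverted)
t(2,7) = 2.85 - 2.360·0.184314 = 2.415
Σt over all 10·12 pixels = 429508/2125 ≈ 202.1214118
V = pitch²·Σt = 0.51²·429508/2125 = 52.572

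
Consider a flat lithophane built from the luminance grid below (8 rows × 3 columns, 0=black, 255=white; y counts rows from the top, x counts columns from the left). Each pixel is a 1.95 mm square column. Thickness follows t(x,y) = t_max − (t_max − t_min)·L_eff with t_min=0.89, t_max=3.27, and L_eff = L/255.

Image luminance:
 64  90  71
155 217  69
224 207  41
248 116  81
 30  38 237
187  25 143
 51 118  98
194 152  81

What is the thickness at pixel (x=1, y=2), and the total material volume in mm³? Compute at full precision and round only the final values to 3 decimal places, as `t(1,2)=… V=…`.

span = t_max - t_min = 3.27 - 0.89 = 2.380
L(1,2) = 207, L_eff = 207/255 = 0.811765
t(1,2) = 3.27 - 2.380·0.811765 = 1.338
Σt over all 8·3 pixels = 51.068
V = pitch²·Σt = 1.95²·51.068 = 194.186

t(1,2)=1.338 V=194.186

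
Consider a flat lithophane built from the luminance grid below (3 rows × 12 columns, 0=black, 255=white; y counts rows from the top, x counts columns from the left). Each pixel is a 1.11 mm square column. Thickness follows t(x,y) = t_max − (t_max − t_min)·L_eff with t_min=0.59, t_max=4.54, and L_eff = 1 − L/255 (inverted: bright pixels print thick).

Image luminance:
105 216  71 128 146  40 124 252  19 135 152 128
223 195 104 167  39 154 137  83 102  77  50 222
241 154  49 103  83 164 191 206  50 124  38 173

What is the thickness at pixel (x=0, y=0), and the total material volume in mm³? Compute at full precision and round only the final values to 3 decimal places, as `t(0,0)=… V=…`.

t(0,0)=2.216 V=114.822

span = t_max - t_min = 4.54 - 0.59 = 3.950
L(0,0) = 105, L_eff = 1 - 105/255 = 0.588235 (inverted)
t(0,0) = 4.54 - 3.950·0.588235 = 2.216
Σt over all 3·12 pixels = 475279/5100 ≈ 93.1919608
V = pitch²·Σt = 1.11²·475279/5100 = 114.822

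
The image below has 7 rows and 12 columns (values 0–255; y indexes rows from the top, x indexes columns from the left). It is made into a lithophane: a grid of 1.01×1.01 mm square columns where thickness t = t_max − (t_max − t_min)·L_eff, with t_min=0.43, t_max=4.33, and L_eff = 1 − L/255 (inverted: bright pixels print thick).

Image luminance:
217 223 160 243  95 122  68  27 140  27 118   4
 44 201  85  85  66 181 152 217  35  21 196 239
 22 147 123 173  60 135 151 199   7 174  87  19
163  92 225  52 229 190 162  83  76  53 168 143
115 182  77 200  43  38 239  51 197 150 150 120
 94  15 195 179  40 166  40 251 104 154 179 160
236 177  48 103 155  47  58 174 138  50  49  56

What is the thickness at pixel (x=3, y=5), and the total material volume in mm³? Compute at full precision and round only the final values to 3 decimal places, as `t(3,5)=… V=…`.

t(3,5)=3.168 V=197.994

span = t_max - t_min = 4.33 - 0.43 = 3.900
L(3,5) = 179, L_eff = 1 - 179/255 = 0.298039 (inverted)
t(3,5) = 4.33 - 3.900·0.298039 = 3.168
Σt over all 7·12 pixels = 164979/850 ≈ 194.0929412
V = pitch²·Σt = 1.01²·164979/850 = 197.994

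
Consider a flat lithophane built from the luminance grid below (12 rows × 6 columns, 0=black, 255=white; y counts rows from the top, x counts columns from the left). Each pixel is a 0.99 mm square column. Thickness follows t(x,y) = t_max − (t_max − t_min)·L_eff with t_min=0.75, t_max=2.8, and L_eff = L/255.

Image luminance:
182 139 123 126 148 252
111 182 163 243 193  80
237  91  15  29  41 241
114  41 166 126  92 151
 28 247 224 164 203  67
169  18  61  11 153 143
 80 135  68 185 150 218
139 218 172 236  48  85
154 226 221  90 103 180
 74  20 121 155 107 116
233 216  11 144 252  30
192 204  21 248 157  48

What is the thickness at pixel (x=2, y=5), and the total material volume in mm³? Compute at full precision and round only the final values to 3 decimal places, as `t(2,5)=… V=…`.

span = t_max - t_min = 2.8 - 0.75 = 2.050
L(2,5) = 61, L_eff = 61/255 = 0.239216
t(2,5) = 2.8 - 2.050·0.239216 = 2.310
Σt over all 12·6 pixels = 208363/1700 ≈ 122.5664706
V = pitch²·Σt = 0.99²·208363/1700 = 120.127

t(2,5)=2.310 V=120.127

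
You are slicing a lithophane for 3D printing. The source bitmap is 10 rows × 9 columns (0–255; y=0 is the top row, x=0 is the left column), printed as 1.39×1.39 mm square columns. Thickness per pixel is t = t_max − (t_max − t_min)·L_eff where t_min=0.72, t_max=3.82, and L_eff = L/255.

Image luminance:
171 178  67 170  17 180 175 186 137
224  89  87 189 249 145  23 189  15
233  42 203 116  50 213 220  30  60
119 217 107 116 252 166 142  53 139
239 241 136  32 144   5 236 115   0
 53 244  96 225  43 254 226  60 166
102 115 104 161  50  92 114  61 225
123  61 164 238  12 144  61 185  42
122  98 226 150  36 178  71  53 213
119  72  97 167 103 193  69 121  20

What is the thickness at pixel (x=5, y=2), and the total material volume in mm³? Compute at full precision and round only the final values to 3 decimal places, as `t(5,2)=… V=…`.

span = t_max - t_min = 3.82 - 0.72 = 3.100
L(5,2) = 213, L_eff = 213/255 = 0.835294
t(5,2) = 3.82 - 3.100·0.835294 = 1.231
Σt over all 10·9 pixels = 85944/425 ≈ 202.2211765
V = pitch²·Σt = 1.39²·85944/425 = 390.712

t(5,2)=1.231 V=390.712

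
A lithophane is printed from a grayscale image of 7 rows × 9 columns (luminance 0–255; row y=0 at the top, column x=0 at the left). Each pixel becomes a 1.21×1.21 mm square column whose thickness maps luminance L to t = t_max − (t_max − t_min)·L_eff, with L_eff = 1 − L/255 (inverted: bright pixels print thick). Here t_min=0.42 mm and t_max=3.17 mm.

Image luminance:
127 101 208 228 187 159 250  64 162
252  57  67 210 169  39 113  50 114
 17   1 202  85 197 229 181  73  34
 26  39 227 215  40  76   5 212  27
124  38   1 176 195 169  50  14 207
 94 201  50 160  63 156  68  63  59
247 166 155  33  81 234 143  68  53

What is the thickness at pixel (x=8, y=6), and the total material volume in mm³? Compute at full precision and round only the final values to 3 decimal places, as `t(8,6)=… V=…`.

span = t_max - t_min = 3.17 - 0.42 = 2.750
L(8,6) = 53, L_eff = 1 - 53/255 = 0.792157 (inverted)
t(8,6) = 3.17 - 2.750·0.792157 = 0.992
Σt over all 7·9 pixels = 548051/5100 ≈ 107.4609804
V = pitch²·Σt = 1.21²·548051/5100 = 157.334

t(8,6)=0.992 V=157.334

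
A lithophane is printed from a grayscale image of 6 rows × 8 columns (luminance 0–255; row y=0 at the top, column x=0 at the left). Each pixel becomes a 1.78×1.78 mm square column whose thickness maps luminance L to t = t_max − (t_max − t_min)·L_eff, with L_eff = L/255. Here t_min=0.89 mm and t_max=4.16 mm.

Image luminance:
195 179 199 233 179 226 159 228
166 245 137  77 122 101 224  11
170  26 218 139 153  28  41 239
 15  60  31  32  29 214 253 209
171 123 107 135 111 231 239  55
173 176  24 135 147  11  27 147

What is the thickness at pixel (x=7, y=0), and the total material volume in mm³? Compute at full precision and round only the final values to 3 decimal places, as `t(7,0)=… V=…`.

t(7,0)=1.236 V=366.539

span = t_max - t_min = 4.16 - 0.89 = 3.270
L(7,0) = 228, L_eff = 228/255 = 0.894118
t(7,0) = 4.16 - 3.270·0.894118 = 1.236
Σt over all 6·8 pixels = 98333/850 ≈ 115.6858824
V = pitch²·Σt = 1.78²·98333/850 = 366.539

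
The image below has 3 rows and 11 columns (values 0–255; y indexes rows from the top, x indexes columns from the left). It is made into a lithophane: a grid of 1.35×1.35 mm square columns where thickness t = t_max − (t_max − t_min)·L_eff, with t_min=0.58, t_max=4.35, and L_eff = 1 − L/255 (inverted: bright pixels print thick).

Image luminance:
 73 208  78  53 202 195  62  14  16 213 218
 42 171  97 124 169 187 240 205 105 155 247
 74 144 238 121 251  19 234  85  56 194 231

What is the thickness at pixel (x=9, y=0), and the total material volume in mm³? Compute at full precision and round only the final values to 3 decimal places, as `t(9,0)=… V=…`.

span = t_max - t_min = 4.35 - 0.58 = 3.770
L(9,0) = 213, L_eff = 1 - 213/255 = 0.164706 (inverted)
t(9,0) = 4.35 - 3.770·0.164706 = 3.729
Σt over all 3·11 pixels = 2267887/25500 ≈ 88.9367451
V = pitch²·Σt = 1.35²·2267887/25500 = 162.087

t(9,0)=3.729 V=162.087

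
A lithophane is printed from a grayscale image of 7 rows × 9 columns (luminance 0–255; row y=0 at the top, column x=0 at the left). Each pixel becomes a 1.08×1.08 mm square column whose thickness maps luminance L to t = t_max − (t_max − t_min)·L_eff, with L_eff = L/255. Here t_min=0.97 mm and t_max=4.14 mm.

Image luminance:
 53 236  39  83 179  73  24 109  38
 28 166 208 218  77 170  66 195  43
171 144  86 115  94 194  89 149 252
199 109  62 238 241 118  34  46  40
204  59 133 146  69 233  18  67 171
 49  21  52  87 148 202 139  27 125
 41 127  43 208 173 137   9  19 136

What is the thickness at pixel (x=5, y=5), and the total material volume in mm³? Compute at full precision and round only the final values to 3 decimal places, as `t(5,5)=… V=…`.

span = t_max - t_min = 4.14 - 0.97 = 3.170
L(5,5) = 202, L_eff = 202/255 = 0.792157
t(5,5) = 4.14 - 3.170·0.792157 = 1.629
Σt over all 7·9 pixels = 4359317/25500 ≈ 170.9536078
V = pitch²·Σt = 1.08²·4359317/25500 = 199.400

t(5,5)=1.629 V=199.400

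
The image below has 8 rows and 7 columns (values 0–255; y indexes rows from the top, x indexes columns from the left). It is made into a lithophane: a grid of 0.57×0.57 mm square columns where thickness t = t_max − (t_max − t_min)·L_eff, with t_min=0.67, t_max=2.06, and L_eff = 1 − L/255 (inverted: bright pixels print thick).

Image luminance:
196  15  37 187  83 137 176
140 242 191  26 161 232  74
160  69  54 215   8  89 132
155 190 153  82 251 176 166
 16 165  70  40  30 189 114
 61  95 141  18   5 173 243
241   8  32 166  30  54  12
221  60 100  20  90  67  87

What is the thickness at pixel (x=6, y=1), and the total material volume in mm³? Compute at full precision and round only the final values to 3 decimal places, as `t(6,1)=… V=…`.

t(6,1)=1.073 V=23.427

span = t_max - t_min = 2.06 - 0.67 = 1.390
L(6,1) = 74, L_eff = 1 - 74/255 = 0.709804 (inverted)
t(6,1) = 2.06 - 1.390·0.709804 = 1.073
Σt over all 8·7 pixels = 122581/1700 ≈ 72.1064706
V = pitch²·Σt = 0.57²·122581/1700 = 23.427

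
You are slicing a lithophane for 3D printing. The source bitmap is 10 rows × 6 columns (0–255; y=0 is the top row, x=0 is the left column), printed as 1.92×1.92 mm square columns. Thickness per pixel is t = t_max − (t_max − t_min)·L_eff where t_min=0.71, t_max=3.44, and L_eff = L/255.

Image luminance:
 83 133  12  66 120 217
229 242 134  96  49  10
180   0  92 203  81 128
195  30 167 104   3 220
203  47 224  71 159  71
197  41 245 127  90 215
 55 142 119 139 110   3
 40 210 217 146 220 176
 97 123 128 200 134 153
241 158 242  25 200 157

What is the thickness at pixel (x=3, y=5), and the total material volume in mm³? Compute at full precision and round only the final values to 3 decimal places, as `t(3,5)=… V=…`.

span = t_max - t_min = 3.44 - 0.71 = 2.730
L(3,5) = 127, L_eff = 127/255 = 0.498039
t(3,5) = 3.44 - 2.730·0.498039 = 2.080
Σt over all 10·6 pixels = 1033771/8500 ≈ 121.6201176
V = pitch²·Σt = 1.92²·1033771/8500 = 448.340

t(3,5)=2.080 V=448.340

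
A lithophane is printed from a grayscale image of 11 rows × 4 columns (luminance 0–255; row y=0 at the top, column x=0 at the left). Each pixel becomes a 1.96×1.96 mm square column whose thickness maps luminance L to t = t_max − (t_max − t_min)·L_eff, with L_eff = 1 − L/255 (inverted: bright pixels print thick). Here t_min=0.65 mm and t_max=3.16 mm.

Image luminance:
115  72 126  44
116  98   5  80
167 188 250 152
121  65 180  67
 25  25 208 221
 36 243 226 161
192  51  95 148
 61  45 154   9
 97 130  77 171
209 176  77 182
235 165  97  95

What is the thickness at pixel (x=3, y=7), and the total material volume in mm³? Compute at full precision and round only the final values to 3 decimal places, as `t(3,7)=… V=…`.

span = t_max - t_min = 3.16 - 0.65 = 2.510
L(3,7) = 9, L_eff = 1 - 9/255 = 0.964706 (inverted)
t(3,7) = 3.16 - 2.510·0.964706 = 0.739
Σt over all 11·4 pixels = 82.314
V = pitch²·Σt = 1.96²·82.314 = 316.217

t(3,7)=0.739 V=316.217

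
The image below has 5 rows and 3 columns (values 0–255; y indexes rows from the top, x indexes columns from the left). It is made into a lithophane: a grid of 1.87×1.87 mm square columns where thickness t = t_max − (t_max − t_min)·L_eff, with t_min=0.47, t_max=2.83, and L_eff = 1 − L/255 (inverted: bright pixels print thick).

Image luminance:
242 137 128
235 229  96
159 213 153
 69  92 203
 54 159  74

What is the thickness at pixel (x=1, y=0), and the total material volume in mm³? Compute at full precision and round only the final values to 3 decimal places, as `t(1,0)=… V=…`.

t(1,0)=1.738 V=97.244

span = t_max - t_min = 2.83 - 0.47 = 2.360
L(1,0) = 137, L_eff = 1 - 137/255 = 0.462745 (inverted)
t(1,0) = 2.83 - 2.360·0.462745 = 1.738
Σt over all 5·3 pixels = 709123/25500 ≈ 27.8087451
V = pitch²·Σt = 1.87²·709123/25500 = 97.244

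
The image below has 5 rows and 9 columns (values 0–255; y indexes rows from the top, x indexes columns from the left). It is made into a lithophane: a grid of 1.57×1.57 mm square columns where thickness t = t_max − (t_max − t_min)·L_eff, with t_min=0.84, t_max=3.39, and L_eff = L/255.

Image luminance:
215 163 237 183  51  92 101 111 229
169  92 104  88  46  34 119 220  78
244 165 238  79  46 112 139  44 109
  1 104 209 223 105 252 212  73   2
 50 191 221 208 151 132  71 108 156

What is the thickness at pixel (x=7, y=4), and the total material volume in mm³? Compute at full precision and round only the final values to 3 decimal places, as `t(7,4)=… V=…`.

span = t_max - t_min = 3.39 - 0.84 = 2.550
L(7,4) = 108, L_eff = 108/255 = 0.423529
t(7,4) = 3.39 - 2.550·0.423529 = 2.310
Σt over all 5·9 pixels = 92.78
V = pitch²·Σt = 1.57²·92.78 = 228.693

t(7,4)=2.310 V=228.693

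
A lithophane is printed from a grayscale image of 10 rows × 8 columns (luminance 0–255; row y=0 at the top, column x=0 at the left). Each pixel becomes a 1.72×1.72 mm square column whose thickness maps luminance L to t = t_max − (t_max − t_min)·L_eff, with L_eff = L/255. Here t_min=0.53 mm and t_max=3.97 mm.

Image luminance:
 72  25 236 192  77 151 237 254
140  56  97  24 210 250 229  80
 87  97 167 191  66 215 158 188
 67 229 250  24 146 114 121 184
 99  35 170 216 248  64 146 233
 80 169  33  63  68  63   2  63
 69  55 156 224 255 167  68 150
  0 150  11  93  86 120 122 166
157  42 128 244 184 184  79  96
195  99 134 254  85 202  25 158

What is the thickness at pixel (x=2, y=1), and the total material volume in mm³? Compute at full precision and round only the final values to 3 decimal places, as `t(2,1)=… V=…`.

t(2,1)=2.661 V=518.783

span = t_max - t_min = 3.97 - 0.53 = 3.440
L(2,1) = 97, L_eff = 97/255 = 0.380392
t(2,1) = 3.97 - 3.440·0.380392 = 2.661
Σt over all 10·8 pixels = 1117916/6375 ≈ 175.3593725
V = pitch²·Σt = 1.72²·1117916/6375 = 518.783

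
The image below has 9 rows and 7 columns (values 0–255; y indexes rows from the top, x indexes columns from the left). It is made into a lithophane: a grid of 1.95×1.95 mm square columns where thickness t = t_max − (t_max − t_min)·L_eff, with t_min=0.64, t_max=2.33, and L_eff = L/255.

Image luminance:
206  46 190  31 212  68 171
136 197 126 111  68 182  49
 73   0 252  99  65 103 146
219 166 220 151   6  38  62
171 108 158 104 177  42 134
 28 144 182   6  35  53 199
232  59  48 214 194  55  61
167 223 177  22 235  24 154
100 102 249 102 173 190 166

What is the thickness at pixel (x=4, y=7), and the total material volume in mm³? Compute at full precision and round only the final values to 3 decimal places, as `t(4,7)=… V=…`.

span = t_max - t_min = 2.33 - 0.64 = 1.690
L(4,7) = 235, L_eff = 235/255 = 0.921569
t(4,7) = 2.33 - 1.690·0.921569 = 0.773
Σt over all 9·7 pixels = 200938/2125 ≈ 94.5590588
V = pitch²·Σt = 1.95²·200938/2125 = 359.561

t(4,7)=0.773 V=359.561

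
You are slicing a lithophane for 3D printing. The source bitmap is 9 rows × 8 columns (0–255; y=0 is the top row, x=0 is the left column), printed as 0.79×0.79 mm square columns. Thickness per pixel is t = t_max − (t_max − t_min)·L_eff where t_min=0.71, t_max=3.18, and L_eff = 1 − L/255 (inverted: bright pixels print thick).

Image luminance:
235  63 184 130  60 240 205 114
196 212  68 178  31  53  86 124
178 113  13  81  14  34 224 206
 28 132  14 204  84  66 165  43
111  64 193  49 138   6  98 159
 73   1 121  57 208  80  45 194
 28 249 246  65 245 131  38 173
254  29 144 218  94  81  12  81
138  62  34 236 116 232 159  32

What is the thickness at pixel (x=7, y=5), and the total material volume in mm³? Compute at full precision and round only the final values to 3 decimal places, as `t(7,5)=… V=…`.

t(7,5)=2.589 V=83.119

span = t_max - t_min = 3.18 - 0.71 = 2.470
L(7,5) = 194, L_eff = 1 - 194/255 = 0.239216 (inverted)
t(7,5) = 3.18 - 2.470·0.239216 = 2.589
Σt over all 9·8 pixels = 283012/2125 ≈ 133.1821176
V = pitch²·Σt = 0.79²·283012/2125 = 83.119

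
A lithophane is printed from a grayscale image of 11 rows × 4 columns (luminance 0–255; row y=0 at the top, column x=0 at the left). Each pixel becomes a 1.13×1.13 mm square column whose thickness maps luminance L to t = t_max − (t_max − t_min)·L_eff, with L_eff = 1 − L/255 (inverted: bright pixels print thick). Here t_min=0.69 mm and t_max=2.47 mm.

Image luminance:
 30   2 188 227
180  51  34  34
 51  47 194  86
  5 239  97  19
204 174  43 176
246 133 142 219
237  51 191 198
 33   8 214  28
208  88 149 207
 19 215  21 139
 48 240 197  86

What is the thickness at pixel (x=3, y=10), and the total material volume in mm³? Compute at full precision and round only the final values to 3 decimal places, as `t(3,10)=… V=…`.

t(3,10)=1.290 V=86.880

span = t_max - t_min = 2.47 - 0.69 = 1.780
L(3,10) = 86, L_eff = 1 - 86/255 = 0.662745 (inverted)
t(3,10) = 2.47 - 1.780·0.662745 = 1.290
Σt over all 11·4 pixels = 433756/6375 ≈ 68.0401569
V = pitch²·Σt = 1.13²·433756/6375 = 86.880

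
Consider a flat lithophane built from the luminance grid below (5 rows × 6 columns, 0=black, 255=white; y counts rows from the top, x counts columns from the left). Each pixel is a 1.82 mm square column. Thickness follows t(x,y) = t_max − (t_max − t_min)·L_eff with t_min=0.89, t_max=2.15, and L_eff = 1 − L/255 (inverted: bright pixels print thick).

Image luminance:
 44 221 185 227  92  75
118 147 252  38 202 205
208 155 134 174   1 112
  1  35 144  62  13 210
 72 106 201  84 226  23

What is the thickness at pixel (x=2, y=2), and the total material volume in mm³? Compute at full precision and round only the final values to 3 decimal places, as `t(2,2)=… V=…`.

t(2,2)=1.552 V=150.096

span = t_max - t_min = 2.15 - 0.89 = 1.260
L(2,2) = 134, L_eff = 1 - 134/255 = 0.474510 (inverted)
t(2,2) = 2.15 - 1.260·0.474510 = 1.552
Σt over all 5·6 pixels = 96291/2125 ≈ 45.3134118
V = pitch²·Σt = 1.82²·96291/2125 = 150.096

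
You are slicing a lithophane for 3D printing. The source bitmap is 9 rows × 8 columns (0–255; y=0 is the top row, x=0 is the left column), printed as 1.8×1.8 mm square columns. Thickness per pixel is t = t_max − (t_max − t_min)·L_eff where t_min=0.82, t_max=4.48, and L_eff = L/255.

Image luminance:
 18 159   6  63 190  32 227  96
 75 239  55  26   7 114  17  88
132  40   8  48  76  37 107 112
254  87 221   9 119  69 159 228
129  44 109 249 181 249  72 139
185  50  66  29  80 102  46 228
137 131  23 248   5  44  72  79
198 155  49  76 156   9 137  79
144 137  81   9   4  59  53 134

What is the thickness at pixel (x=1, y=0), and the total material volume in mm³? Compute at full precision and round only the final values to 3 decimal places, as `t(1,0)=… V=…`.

t(1,0)=2.198 V=705.851

span = t_max - t_min = 4.48 - 0.82 = 3.660
L(1,0) = 159, L_eff = 159/255 = 0.623529
t(1,0) = 4.48 - 3.660·0.623529 = 2.198
Σt over all 9·8 pixels = 185177/850 ≈ 217.8552941
V = pitch²·Σt = 1.8²·185177/850 = 705.851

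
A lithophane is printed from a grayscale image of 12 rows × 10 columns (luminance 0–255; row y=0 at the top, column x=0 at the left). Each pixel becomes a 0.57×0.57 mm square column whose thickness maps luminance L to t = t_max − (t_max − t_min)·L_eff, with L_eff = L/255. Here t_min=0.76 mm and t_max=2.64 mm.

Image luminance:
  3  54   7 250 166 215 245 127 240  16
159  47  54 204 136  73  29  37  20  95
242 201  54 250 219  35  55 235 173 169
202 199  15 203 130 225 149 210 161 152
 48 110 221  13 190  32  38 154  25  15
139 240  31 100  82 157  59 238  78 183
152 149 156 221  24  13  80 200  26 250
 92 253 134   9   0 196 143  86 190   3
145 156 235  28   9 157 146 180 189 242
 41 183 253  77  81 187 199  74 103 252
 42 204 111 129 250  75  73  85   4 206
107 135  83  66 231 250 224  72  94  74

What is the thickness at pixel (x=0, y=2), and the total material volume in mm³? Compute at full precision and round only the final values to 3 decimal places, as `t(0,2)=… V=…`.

t(0,2)=0.856 V=65.949

span = t_max - t_min = 2.64 - 0.76 = 1.880
L(0,2) = 242, L_eff = 242/255 = 0.949020
t(0,2) = 2.64 - 1.880·0.949020 = 0.856
Σt over all 12·10 pixels = 431338/2125 ≈ 202.9825882
V = pitch²·Σt = 0.57²·431338/2125 = 65.949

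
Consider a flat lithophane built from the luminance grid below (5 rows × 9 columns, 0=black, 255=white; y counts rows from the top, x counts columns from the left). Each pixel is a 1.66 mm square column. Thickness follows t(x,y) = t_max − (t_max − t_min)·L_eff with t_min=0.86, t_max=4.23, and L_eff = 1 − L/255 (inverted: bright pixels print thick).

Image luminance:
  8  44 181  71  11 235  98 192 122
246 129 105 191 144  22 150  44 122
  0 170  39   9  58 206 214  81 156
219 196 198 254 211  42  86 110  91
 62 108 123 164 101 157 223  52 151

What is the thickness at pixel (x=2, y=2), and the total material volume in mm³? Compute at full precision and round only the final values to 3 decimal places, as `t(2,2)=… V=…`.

t(2,2)=1.375 V=310.432

span = t_max - t_min = 4.23 - 0.86 = 3.370
L(2,2) = 39, L_eff = 1 - 39/255 = 0.847059 (inverted)
t(2,2) = 4.23 - 3.370·0.847059 = 1.375
Σt over all 5·9 pixels = 1436351/12750 ≈ 112.6549804
V = pitch²·Σt = 1.66²·1436351/12750 = 310.432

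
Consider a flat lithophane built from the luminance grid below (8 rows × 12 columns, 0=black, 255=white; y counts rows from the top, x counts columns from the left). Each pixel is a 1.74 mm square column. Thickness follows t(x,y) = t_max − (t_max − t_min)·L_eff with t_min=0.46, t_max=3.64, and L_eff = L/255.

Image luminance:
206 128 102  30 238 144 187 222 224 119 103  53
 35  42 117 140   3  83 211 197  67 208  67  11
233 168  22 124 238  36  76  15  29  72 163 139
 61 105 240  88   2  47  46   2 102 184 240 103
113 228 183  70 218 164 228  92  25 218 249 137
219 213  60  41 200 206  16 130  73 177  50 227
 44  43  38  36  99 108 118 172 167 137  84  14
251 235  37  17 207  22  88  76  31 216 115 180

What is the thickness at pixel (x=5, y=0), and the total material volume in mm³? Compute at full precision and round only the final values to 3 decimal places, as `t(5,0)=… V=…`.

span = t_max - t_min = 3.64 - 0.46 = 3.180
L(5,0) = 144, L_eff = 144/255 = 0.564706
t(5,0) = 3.64 - 3.180·0.564706 = 1.844
Σt over all 8·12 pixels = 436644/2125 ≈ 205.4795294
V = pitch²·Σt = 1.74²·436644/2125 = 622.110

t(5,0)=1.844 V=622.110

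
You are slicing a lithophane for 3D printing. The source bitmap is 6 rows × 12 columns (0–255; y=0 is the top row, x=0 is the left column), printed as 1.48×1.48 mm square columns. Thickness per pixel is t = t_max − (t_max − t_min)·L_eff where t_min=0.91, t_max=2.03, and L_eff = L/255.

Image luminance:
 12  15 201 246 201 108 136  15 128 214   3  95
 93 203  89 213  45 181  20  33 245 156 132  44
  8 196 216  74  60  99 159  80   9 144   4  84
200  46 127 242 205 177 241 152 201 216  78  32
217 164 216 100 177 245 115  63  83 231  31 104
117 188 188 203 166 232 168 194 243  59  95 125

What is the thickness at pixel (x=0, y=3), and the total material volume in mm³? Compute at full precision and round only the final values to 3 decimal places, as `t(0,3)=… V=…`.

t(0,3)=1.152 V=227.772

span = t_max - t_min = 2.03 - 0.91 = 1.120
L(0,3) = 200, L_eff = 200/255 = 0.784314
t(0,3) = 2.03 - 1.120·0.784314 = 1.152
Σt over all 6·12 pixels = 662914/6375 ≈ 103.9865098
V = pitch²·Σt = 1.48²·662914/6375 = 227.772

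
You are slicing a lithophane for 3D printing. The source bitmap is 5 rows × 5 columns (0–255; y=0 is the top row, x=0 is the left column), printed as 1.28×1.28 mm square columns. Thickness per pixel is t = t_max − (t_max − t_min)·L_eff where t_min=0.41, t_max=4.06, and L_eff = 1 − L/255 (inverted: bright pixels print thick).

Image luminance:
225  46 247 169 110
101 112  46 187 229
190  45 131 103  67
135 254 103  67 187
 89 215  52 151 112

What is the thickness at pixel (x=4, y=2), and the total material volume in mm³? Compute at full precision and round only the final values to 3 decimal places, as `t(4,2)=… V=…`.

span = t_max - t_min = 4.06 - 0.41 = 3.650
L(4,2) = 67, L_eff = 1 - 67/255 = 0.737255 (inverted)
t(4,2) = 4.06 - 3.650·0.737255 = 1.369
Σt over all 5·5 pixels = 74626/1275 ≈ 58.5301961
V = pitch²·Σt = 1.28²·74626/1275 = 95.896

t(4,2)=1.369 V=95.896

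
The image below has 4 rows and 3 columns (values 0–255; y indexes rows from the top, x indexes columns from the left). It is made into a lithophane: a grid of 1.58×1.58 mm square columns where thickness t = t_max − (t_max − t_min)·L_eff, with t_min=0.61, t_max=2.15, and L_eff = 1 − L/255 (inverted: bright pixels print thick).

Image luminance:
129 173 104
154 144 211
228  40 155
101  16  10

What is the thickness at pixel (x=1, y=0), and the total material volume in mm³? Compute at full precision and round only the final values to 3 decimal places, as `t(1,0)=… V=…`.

t(1,0)=1.655 V=40.360

span = t_max - t_min = 2.15 - 0.61 = 1.540
L(1,0) = 173, L_eff = 1 - 173/255 = 0.321569 (inverted)
t(1,0) = 2.15 - 1.540·0.321569 = 1.655
Σt over all 4·3 pixels = 41227/2550 ≈ 16.1674510
V = pitch²·Σt = 1.58²·41227/2550 = 40.360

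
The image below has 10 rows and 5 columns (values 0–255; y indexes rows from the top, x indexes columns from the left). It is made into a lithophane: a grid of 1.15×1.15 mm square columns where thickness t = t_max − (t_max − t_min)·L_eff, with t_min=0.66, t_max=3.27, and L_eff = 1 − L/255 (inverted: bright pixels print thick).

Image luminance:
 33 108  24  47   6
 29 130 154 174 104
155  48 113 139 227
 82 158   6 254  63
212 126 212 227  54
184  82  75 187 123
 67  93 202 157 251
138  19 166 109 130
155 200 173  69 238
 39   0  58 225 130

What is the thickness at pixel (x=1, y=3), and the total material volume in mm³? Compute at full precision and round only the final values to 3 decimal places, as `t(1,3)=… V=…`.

span = t_max - t_min = 3.27 - 0.66 = 2.610
L(1,3) = 158, L_eff = 1 - 158/255 = 0.380392 (inverted)
t(1,3) = 3.27 - 2.610·0.380392 = 2.277
Σt over all 10·5 pixels = 163197/1700 ≈ 95.9982353
V = pitch²·Σt = 1.15²·163197/1700 = 126.958

t(1,3)=2.277 V=126.958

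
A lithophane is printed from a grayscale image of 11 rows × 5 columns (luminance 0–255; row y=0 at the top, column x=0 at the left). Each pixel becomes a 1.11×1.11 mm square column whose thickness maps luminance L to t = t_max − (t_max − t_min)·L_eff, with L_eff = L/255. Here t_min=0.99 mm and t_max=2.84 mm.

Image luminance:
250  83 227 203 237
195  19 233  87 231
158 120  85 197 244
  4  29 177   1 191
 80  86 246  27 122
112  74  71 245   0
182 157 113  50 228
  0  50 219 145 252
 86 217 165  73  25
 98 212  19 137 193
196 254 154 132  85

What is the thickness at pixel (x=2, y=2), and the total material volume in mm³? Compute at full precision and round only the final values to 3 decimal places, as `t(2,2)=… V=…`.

t(2,2)=2.223 V=125.628

span = t_max - t_min = 2.84 - 0.99 = 1.850
L(2,2) = 85, L_eff = 85/255 = 0.333333
t(2,2) = 2.84 - 1.850·0.333333 = 2.223
Σt over all 11·5 pixels = 43334/425 ≈ 101.9623529
V = pitch²·Σt = 1.11²·43334/425 = 125.628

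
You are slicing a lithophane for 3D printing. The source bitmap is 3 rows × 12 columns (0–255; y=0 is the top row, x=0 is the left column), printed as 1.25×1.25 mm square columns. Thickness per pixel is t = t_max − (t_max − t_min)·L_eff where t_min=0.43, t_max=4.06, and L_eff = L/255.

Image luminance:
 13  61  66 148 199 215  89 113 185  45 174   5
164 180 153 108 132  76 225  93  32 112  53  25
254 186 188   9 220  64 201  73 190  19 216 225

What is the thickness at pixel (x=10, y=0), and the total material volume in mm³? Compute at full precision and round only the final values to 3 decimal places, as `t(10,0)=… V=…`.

span = t_max - t_min = 4.06 - 0.43 = 3.630
L(10,0) = 174, L_eff = 174/255 = 0.682353
t(10,0) = 4.06 - 3.630·0.682353 = 1.583
Σt over all 3·12 pixels = 696529/8500 ≈ 81.9445882
V = pitch²·Σt = 1.25²·696529/8500 = 128.038

t(10,0)=1.583 V=128.038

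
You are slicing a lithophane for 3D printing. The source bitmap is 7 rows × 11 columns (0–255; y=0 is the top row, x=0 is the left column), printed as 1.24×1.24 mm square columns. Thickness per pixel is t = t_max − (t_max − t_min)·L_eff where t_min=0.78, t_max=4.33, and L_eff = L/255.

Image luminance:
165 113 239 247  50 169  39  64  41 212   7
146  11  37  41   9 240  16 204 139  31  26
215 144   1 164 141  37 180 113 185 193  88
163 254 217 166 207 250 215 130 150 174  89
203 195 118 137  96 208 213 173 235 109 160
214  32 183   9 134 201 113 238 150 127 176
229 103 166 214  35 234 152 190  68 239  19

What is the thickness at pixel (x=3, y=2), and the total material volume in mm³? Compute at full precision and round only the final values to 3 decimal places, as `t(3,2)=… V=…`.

span = t_max - t_min = 4.33 - 0.78 = 3.550
L(3,2) = 164, L_eff = 164/255 = 0.643137
t(3,2) = 4.33 - 3.550·0.643137 = 2.047
Σt over all 7·11 pixels = 27469/150 ≈ 183.1266667
V = pitch²·Σt = 1.24²·27469/150 = 281.576

t(3,2)=2.047 V=281.576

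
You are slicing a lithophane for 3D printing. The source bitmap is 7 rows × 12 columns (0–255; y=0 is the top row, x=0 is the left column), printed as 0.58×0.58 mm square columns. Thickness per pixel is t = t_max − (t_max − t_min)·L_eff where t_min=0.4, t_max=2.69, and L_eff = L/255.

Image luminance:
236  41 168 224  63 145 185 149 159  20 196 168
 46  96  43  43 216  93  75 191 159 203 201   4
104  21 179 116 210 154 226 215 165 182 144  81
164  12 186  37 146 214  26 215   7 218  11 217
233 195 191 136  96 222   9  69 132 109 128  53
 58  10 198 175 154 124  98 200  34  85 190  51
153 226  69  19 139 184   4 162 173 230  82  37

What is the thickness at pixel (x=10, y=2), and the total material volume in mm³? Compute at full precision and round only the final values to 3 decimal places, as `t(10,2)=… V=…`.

span = t_max - t_min = 2.69 - 0.4 = 2.290
L(10,2) = 144, L_eff = 144/255 = 0.564706
t(10,2) = 2.69 - 2.290·0.564706 = 1.397
Σt over all 7·12 pixels = 1644161/12750 ≈ 128.9538039
V = pitch²·Σt = 0.58²·1644161/12750 = 43.380

t(10,2)=1.397 V=43.380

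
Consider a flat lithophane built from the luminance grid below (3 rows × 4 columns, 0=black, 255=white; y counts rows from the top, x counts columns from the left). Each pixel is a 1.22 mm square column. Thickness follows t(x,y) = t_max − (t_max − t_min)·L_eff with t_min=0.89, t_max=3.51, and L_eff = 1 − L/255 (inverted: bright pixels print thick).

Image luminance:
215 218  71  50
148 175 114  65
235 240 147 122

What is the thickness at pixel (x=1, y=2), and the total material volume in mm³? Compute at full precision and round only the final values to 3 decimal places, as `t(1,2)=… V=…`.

t(1,2)=3.356 V=43.423

span = t_max - t_min = 3.51 - 0.89 = 2.620
L(1,2) = 240, L_eff = 1 - 240/255 = 0.058824 (inverted)
t(1,2) = 3.51 - 2.620·0.058824 = 3.356
Σt over all 3·4 pixels = 12399/425 ≈ 29.1741176
V = pitch²·Σt = 1.22²·12399/425 = 43.423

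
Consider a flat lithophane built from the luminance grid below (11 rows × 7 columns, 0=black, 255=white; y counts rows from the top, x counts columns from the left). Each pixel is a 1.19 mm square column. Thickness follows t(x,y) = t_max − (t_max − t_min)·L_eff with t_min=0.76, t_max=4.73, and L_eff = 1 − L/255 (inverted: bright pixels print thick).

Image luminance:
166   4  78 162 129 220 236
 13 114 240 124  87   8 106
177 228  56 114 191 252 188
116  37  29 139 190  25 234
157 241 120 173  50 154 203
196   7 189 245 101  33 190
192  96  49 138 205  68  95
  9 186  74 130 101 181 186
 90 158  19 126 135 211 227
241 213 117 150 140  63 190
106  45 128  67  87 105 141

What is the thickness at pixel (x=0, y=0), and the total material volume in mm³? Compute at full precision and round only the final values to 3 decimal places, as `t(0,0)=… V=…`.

span = t_max - t_min = 4.73 - 0.76 = 3.970
L(0,0) = 166, L_eff = 1 - 166/255 = 0.349020 (inverted)
t(0,0) = 4.73 - 3.970·0.349020 = 3.344
Σt over all 11·7 pixels = 1846029/8500 ≈ 217.1798824
V = pitch²·Σt = 1.19²·1846029/8500 = 307.548

t(0,0)=3.344 V=307.548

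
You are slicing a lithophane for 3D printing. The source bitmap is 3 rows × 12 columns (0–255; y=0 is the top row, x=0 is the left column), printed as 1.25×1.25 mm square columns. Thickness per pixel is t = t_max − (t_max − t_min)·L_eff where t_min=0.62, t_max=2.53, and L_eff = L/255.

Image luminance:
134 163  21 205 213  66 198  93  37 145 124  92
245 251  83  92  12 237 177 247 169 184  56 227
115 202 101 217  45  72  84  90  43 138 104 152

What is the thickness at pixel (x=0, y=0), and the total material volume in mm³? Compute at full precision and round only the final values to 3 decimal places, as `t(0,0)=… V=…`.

t(0,0)=1.526 V=85.738

span = t_max - t_min = 2.53 - 0.62 = 1.910
L(0,0) = 134, L_eff = 134/255 = 0.525490
t(0,0) = 2.53 - 1.910·0.525490 = 1.526
Σt over all 3·12 pixels = 699623/12750 ≈ 54.8723922
V = pitch²·Σt = 1.25²·699623/12750 = 85.738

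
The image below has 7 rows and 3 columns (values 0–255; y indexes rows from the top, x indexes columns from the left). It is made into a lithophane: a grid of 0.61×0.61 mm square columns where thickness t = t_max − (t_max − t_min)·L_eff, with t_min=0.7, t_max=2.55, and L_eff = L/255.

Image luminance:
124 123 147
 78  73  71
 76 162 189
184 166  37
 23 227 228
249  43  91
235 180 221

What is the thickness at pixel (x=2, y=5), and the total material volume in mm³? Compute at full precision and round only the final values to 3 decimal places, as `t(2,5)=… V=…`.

t(2,5)=1.890 V=12.024

span = t_max - t_min = 2.55 - 0.7 = 1.850
L(2,5) = 91, L_eff = 91/255 = 0.356863
t(2,5) = 2.55 - 1.850·0.356863 = 1.890
Σt over all 7·3 pixels = 82403/2550 ≈ 32.3149020
V = pitch²·Σt = 0.61²·82403/2550 = 12.024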